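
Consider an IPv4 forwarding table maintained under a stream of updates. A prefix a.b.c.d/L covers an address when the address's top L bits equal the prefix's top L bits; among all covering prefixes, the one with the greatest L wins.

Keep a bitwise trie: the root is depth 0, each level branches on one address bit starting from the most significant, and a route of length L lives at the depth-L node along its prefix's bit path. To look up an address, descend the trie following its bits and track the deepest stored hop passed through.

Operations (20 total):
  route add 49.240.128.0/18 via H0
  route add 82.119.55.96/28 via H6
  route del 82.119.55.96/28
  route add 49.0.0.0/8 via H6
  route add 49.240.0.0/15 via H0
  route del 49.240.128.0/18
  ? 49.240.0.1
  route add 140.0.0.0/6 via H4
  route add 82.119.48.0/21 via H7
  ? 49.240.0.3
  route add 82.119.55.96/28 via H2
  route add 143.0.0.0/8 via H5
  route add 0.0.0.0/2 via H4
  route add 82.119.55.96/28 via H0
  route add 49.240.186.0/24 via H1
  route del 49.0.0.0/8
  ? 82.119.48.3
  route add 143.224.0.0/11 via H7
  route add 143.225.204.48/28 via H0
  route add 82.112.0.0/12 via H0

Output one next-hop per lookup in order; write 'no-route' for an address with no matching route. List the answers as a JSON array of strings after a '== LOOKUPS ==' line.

Trace:
  add 49.240.128.0/18 -> H0 at depth 18
  add 82.119.55.96/28 -> H6 at depth 28
  del 82.119.55.96/28 (clear depth 28)
  add 49.0.0.0/8 -> H6 at depth 8
  add 49.240.0.0/15 -> H0 at depth 15
  del 49.240.128.0/18 (clear depth 18)
  lookup 49.240.0.1: bits 0011000111110000 walk d0:-→d1:-→d2:-→d3:-→d4:-→d5:-→d6:-→d7:-→d8:H6→d9:-→d10:-→d11:-→d12:-→d13:-→d14:-→d15:H0→d16:- -> H0
  add 140.0.0.0/6 -> H4 at depth 6
  add 82.119.48.0/21 -> H7 at depth 21
  lookup 49.240.0.3: bits 0011000111110000 walk d0:-→d1:-→d2:-→d3:-→d4:-→d5:-→d6:-→d7:-→d8:H6→d9:-→d10:-→d11:-→d12:-→d13:-→d14:-→d15:H0→d16:- -> H0
  add 82.119.55.96/28 -> H2 at depth 28
  add 143.0.0.0/8 -> H5 at depth 8
  add 0.0.0.0/2 -> H4 at depth 2
  add 82.119.55.96/28 -> H0 at depth 28
  add 49.240.186.0/24 -> H1 at depth 24
  del 49.0.0.0/8 (clear depth 8)
  lookup 82.119.48.3: bits 010100100111011100110 walk d0:-→d1:-→d2:-→d3:-→d4:-→d5:-→d6:-→d7:-→d8:-→d9:-→d10:-→d11:-→d12:-→d13:-→d14:-→d15:-→d16:-→d17:-→d18:-→d19:-→d20:-→d21:H7 -> H7
  add 143.224.0.0/11 -> H7 at depth 11
  add 143.225.204.48/28 -> H0 at depth 28
  add 82.112.0.0/12 -> H0 at depth 12

== LOOKUPS ==
["H0","H0","H7"]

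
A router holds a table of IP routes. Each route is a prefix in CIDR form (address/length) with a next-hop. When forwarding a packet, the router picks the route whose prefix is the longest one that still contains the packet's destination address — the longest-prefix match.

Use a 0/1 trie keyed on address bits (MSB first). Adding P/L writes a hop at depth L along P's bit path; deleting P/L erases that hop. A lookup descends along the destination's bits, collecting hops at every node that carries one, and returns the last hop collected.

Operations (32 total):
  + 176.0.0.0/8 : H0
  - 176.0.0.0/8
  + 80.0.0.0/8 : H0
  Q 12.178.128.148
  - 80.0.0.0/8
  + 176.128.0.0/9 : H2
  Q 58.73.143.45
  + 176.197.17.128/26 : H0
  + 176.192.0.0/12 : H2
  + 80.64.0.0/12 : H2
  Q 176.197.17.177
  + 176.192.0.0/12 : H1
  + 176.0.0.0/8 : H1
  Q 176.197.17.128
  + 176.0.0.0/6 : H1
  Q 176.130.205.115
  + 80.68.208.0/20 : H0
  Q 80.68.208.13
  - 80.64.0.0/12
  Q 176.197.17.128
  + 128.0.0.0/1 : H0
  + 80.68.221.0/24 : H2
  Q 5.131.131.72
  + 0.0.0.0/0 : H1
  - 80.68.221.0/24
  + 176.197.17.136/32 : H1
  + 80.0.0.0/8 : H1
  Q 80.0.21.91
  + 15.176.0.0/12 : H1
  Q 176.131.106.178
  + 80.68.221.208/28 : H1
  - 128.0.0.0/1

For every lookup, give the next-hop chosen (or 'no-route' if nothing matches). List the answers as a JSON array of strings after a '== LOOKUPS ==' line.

Trace:
  add 176.0.0.0/8 -> H0 at depth 8
  del 176.0.0.0/8 (clear depth 8)
  add 80.0.0.0/8 -> H0 at depth 8
  ? 12.178.128.148  path d0:-→d1:-  best=no-route
  del 80.0.0.0/8 (clear depth 8)
  add 176.128.0.0/9 -> H2 at depth 9
  ? 58.73.143.45  path d0:-→d1:-  best=no-route
  add 176.197.17.128/26 -> H0 at depth 26
  add 176.192.0.0/12 -> H2 at depth 12
  add 80.64.0.0/12 -> H2 at depth 12
  ? 176.197.17.177  path d0:-→d1:-→d2:-→d3:-→d4:-→d5:-→d6:-→d7:-→d8:-→d9:H2→d10:-→d11:-→d12:H2→d13:-→d14:-→d15:-→d16:-→d17:-→d18:-→d19:-→d20:-→d21:-→d22:-→d23:-→d24:-→d25:-→d26:H0  best=H0
  add 176.192.0.0/12 -> H1 at depth 12
  add 176.0.0.0/8 -> H1 at depth 8
  ? 176.197.17.128  path d0:-→d1:-→d2:-→d3:-→d4:-→d5:-→d6:-→d7:-→d8:H1→d9:H2→d10:-→d11:-→d12:H1→d13:-→d14:-→d15:-→d16:-→d17:-→d18:-→d19:-→d20:-→d21:-→d22:-→d23:-→d24:-→d25:-→d26:H0  best=H0
  add 176.0.0.0/6 -> H1 at depth 6
  ? 176.130.205.115  path d0:-→d1:-→d2:-→d3:-→d4:-→d5:-→d6:H1→d7:-→d8:H1→d9:H2  best=H2
  add 80.68.208.0/20 -> H0 at depth 20
  ? 80.68.208.13  path d0:-→d1:-→d2:-→d3:-→d4:-→d5:-→d6:-→d7:-→d8:-→d9:-→d10:-→d11:-→d12:H2→d13:-→d14:-→d15:-→d16:-→d17:-→d18:-→d19:-→d20:H0  best=H0
  del 80.64.0.0/12 (clear depth 12)
  ? 176.197.17.128  path d0:-→d1:-→d2:-→d3:-→d4:-→d5:-→d6:H1→d7:-→d8:H1→d9:H2→d10:-→d11:-→d12:H1→d13:-→d14:-→d15:-→d16:-→d17:-→d18:-→d19:-→d20:-→d21:-→d22:-→d23:-→d24:-→d25:-→d26:H0  best=H0
  add 128.0.0.0/1 -> H0 at depth 1
  add 80.68.221.0/24 -> H2 at depth 24
  ? 5.131.131.72  path d0:-→d1:-  best=no-route
  add 0.0.0.0/0 -> H1 at depth 0
  del 80.68.221.0/24 (clear depth 24)
  add 176.197.17.136/32 -> H1 at depth 32
  add 80.0.0.0/8 -> H1 at depth 8
  ? 80.0.21.91  path d0:H1→d1:-→d2:-→d3:-→d4:-→d5:-→d6:-→d7:-→d8:H1→d9:-  best=H1
  add 15.176.0.0/12 -> H1 at depth 12
  ? 176.131.106.178  path d0:H1→d1:H0→d2:-→d3:-→d4:-→d5:-→d6:H1→d7:-→d8:H1→d9:H2  best=H2
  add 80.68.221.208/28 -> H1 at depth 28
  del 128.0.0.0/1 (clear depth 1)

== LOOKUPS ==
["no-route","no-route","H0","H0","H2","H0","H0","no-route","H1","H2"]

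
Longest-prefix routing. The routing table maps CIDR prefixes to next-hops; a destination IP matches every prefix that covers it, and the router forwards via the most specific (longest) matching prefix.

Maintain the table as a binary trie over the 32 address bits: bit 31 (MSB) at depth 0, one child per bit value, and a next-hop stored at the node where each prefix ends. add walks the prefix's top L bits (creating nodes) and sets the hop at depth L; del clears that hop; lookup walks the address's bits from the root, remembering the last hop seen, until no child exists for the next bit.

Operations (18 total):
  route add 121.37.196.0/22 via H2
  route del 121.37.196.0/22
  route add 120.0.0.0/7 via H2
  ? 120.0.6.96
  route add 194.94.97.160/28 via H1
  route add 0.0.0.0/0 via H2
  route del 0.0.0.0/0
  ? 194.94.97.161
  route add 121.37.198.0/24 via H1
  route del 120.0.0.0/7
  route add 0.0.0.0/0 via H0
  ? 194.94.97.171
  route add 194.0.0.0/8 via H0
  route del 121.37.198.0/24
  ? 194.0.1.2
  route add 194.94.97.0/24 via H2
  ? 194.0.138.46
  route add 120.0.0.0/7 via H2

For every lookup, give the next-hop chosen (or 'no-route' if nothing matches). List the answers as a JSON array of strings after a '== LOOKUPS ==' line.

Apply in order:
  + 121.37.196.0/22 (H2) depth=22
  del 121.37.196.0/22 (clear depth 22)
  + 120.0.0.0/7 (H2) depth=7
  ? 120.0.6.96  path d0:-→d1:-→d2:-→d3:-→d4:-→d5:-→d6:-→d7:H2  best=H2
  + 194.94.97.160/28 (H1) depth=28
  + 0.0.0.0/0 (H2) depth=0
  del 0.0.0.0/0 (clear depth 0)
  ? 194.94.97.161  path d0:-→d1:-→d2:-→d3:-→d4:-→d5:-→d6:-→d7:-→d8:-→d9:-→d10:-→d11:-→d12:-→d13:-→d14:-→d15:-→d16:-→d17:-→d18:-→d19:-→d20:-→d21:-→d22:-→d23:-→d24:-→d25:-→d26:-→d27:-→d28:H1  best=H1
  + 121.37.198.0/24 (H1) depth=24
  del 120.0.0.0/7 (clear depth 7)
  + 0.0.0.0/0 (H0) depth=0
  ? 194.94.97.171  path d0:H0→d1:-→d2:-→d3:-→d4:-→d5:-→d6:-→d7:-→d8:-→d9:-→d10:-→d11:-→d12:-→d13:-→d14:-→d15:-→d16:-→d17:-→d18:-→d19:-→d20:-→d21:-→d22:-→d23:-→d24:-→d25:-→d26:-→d27:-→d28:H1  best=H1
  + 194.0.0.0/8 (H0) depth=8
  del 121.37.198.0/24 (clear depth 24)
  ? 194.0.1.2  path d0:H0→d1:-→d2:-→d3:-→d4:-→d5:-→d6:-→d7:-→d8:H0→d9:-  best=H0
  + 194.94.97.0/24 (H2) depth=24
  ? 194.0.138.46  path d0:H0→d1:-→d2:-→d3:-→d4:-→d5:-→d6:-→d7:-→d8:H0→d9:-  best=H0
  + 120.0.0.0/7 (H2) depth=7

== LOOKUPS ==
["H2","H1","H1","H0","H0"]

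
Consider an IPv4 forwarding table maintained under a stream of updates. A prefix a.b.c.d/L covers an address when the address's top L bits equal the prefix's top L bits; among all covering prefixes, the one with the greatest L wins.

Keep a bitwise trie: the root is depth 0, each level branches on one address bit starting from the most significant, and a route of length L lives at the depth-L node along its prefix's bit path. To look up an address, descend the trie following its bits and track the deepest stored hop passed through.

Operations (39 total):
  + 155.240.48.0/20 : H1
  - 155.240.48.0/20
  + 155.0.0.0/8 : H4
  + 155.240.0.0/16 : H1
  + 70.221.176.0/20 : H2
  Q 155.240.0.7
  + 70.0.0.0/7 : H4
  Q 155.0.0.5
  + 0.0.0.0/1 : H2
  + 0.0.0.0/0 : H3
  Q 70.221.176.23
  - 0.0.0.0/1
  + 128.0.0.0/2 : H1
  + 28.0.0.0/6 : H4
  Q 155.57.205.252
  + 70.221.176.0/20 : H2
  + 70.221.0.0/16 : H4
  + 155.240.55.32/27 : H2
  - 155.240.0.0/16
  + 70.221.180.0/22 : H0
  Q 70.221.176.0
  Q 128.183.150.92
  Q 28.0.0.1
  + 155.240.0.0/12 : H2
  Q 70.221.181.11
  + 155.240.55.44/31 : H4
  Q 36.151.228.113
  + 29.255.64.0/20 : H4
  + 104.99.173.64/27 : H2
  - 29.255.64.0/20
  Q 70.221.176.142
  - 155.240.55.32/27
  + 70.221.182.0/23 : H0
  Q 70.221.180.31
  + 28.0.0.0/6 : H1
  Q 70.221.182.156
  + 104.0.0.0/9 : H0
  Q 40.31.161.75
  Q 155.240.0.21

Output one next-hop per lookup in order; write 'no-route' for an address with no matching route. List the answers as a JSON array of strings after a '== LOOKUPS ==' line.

Trace:
  add 155.240.48.0/20 -> H1 at depth 20
  del 155.240.48.0/20 (clear depth 20)
  add 155.0.0.0/8 -> H4 at depth 8
  add 155.240.0.0/16 -> H1 at depth 16
  add 70.221.176.0/20 -> H2 at depth 20
  Q 155.240.0.7: descend 100110111111000000 ; hops seen [H4,H1] ; pick H1
  add 70.0.0.0/7 -> H4 at depth 7
  Q 155.0.0.5: descend 10011011 ; hops seen [H4] ; pick H4
  add 0.0.0.0/1 -> H2 at depth 1
  add 0.0.0.0/0 -> H3 at depth 0
  Q 70.221.176.23: descend 01000110110111011011 ; hops seen [H3,H2,H4,H2] ; pick H2
  del 0.0.0.0/1 (clear depth 1)
  add 128.0.0.0/2 -> H1 at depth 2
  add 28.0.0.0/6 -> H4 at depth 6
  Q 155.57.205.252: descend 10011011 ; hops seen [H3,H1,H4] ; pick H4
  add 70.221.176.0/20 -> H2 at depth 20
  add 70.221.0.0/16 -> H4 at depth 16
  add 155.240.55.32/27 -> H2 at depth 27
  del 155.240.0.0/16 (clear depth 16)
  add 70.221.180.0/22 -> H0 at depth 22
  Q 70.221.176.0: descend 010001101101110110110 ; hops seen [H3,H4,H4,H2] ; pick H2
  Q 128.183.150.92: descend 100 ; hops seen [H3,H1] ; pick H1
  Q 28.0.0.1: descend 000111 ; hops seen [H3,H4] ; pick H4
  add 155.240.0.0/12 -> H2 at depth 12
  Q 70.221.181.11: descend 0100011011011101101101 ; hops seen [H3,H4,H4,H2,H0] ; pick H0
  add 155.240.55.44/31 -> H4 at depth 31
  Q 36.151.228.113: descend 00 ; hops seen [H3] ; pick H3
  add 29.255.64.0/20 -> H4 at depth 20
  add 104.99.173.64/27 -> H2 at depth 27
  del 29.255.64.0/20 (clear depth 20)
  Q 70.221.176.142: descend 010001101101110110110 ; hops seen [H3,H4,H4,H2] ; pick H2
  del 155.240.55.32/27 (clear depth 27)
  add 70.221.182.0/23 -> H0 at depth 23
  Q 70.221.180.31: descend 0100011011011101101101 ; hops seen [H3,H4,H4,H2,H0] ; pick H0
  add 28.0.0.0/6 -> H1 at depth 6
  Q 70.221.182.156: descend 01000110110111011011011 ; hops seen [H3,H4,H4,H2,H0,H0] ; pick H0
  add 104.0.0.0/9 -> H0 at depth 9
  Q 40.31.161.75: descend 00 ; hops seen [H3] ; pick H3
  Q 155.240.0.21: descend 100110111111000000 ; hops seen [H3,H1,H4,H2] ; pick H2

== LOOKUPS ==
["H1","H4","H2","H4","H2","H1","H4","H0","H3","H2","H0","H0","H3","H2"]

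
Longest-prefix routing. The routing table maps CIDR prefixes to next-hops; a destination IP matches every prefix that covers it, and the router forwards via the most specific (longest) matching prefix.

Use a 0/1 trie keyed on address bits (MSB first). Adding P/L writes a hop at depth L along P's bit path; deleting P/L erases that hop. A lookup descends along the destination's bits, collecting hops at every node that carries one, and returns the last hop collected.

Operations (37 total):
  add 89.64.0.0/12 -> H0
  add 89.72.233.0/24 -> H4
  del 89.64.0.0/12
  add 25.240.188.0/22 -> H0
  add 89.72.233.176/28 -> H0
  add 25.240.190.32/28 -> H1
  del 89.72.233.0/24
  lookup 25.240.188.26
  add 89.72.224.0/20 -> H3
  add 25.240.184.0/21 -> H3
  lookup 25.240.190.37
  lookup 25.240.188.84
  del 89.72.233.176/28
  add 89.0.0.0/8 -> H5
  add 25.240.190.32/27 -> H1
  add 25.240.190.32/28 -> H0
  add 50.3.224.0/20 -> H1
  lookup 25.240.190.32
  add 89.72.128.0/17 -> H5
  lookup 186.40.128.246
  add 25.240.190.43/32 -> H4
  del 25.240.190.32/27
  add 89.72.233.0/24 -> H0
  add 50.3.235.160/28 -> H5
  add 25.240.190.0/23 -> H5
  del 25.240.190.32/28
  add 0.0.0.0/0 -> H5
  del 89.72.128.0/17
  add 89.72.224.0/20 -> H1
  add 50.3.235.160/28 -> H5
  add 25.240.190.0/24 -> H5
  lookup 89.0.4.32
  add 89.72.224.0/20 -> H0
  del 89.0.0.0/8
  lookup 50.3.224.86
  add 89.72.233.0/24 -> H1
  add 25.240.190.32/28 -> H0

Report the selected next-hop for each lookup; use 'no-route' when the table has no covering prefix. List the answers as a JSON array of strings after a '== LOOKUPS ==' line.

Apply in order:
  add 89.64.0.0/12 -> H0 at depth 12
  add 89.72.233.0/24 -> H4 at depth 24
  del 89.64.0.0/12 (clear depth 12)
  add 25.240.188.0/22 -> H0 at depth 22
  add 89.72.233.176/28 -> H0 at depth 28
  add 25.240.190.32/28 -> H1 at depth 28
  del 89.72.233.0/24 (clear depth 24)
  ? 25.240.188.26  path d0:-→d1:-→d2:-→d3:-→d4:-→d5:-→d6:-→d7:-→d8:-→d9:-→d10:-→d11:-→d12:-→d13:-→d14:-→d15:-→d16:-→d17:-→d18:-→d19:-→d20:-→d21:-→d22:H0  best=H0
  add 89.72.224.0/20 -> H3 at depth 20
  add 25.240.184.0/21 -> H3 at depth 21
  ? 25.240.190.37  path d0:-→d1:-→d2:-→d3:-→d4:-→d5:-→d6:-→d7:-→d8:-→d9:-→d10:-→d11:-→d12:-→d13:-→d14:-→d15:-→d16:-→d17:-→d18:-→d19:-→d20:-→d21:H3→d22:H0→d23:-→d24:-→d25:-→d26:-→d27:-→d28:H1  best=H1
  ? 25.240.188.84  path d0:-→d1:-→d2:-→d3:-→d4:-→d5:-→d6:-→d7:-→d8:-→d9:-→d10:-→d11:-→d12:-→d13:-→d14:-→d15:-→d16:-→d17:-→d18:-→d19:-→d20:-→d21:H3→d22:H0  best=H0
  del 89.72.233.176/28 (clear depth 28)
  add 89.0.0.0/8 -> H5 at depth 8
  add 25.240.190.32/27 -> H1 at depth 27
  add 25.240.190.32/28 -> H0 at depth 28
  add 50.3.224.0/20 -> H1 at depth 20
  ? 25.240.190.32  path d0:-→d1:-→d2:-→d3:-→d4:-→d5:-→d6:-→d7:-→d8:-→d9:-→d10:-→d11:-→d12:-→d13:-→d14:-→d15:-→d16:-→d17:-→d18:-→d19:-→d20:-→d21:H3→d22:H0→d23:-→d24:-→d25:-→d26:-→d27:H1→d28:H0  best=H0
  add 89.72.128.0/17 -> H5 at depth 17
  ? 186.40.128.246  path d0:-  best=no-route
  add 25.240.190.43/32 -> H4 at depth 32
  del 25.240.190.32/27 (clear depth 27)
  add 89.72.233.0/24 -> H0 at depth 24
  add 50.3.235.160/28 -> H5 at depth 28
  add 25.240.190.0/23 -> H5 at depth 23
  del 25.240.190.32/28 (clear depth 28)
  add 0.0.0.0/0 -> H5 at depth 0
  del 89.72.128.0/17 (clear depth 17)
  add 89.72.224.0/20 -> H1 at depth 20
  add 50.3.235.160/28 -> H5 at depth 28
  add 25.240.190.0/24 -> H5 at depth 24
  ? 89.0.4.32  path d0:H5→d1:-→d2:-→d3:-→d4:-→d5:-→d6:-→d7:-→d8:H5→d9:-  best=H5
  add 89.72.224.0/20 -> H0 at depth 20
  del 89.0.0.0/8 (clear depth 8)
  ? 50.3.224.86  path d0:H5→d1:-→d2:-→d3:-→d4:-→d5:-→d6:-→d7:-→d8:-→d9:-→d10:-→d11:-→d12:-→d13:-→d14:-→d15:-→d16:-→d17:-→d18:-→d19:-→d20:H1  best=H1
  add 89.72.233.0/24 -> H1 at depth 24
  add 25.240.190.32/28 -> H0 at depth 28

== LOOKUPS ==
["H0","H1","H0","H0","no-route","H5","H1"]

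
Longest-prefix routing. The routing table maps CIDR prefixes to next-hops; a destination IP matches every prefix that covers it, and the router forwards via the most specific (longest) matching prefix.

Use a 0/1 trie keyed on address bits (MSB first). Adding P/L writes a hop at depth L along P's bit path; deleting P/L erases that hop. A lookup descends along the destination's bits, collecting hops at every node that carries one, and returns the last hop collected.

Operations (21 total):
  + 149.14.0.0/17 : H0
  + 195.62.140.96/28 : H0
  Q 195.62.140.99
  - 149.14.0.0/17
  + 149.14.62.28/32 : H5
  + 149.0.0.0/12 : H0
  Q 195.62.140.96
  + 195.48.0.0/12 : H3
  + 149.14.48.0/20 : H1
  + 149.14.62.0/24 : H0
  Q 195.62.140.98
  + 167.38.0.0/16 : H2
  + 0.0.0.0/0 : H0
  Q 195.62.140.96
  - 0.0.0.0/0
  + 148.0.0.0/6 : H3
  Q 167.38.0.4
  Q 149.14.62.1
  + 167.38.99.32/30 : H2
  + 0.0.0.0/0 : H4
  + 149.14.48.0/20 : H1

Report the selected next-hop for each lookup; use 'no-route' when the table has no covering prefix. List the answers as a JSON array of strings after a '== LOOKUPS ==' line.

Process each operation:
  add 149.14.0.0/17 -> H0 at depth 17
  add 195.62.140.96/28 -> H0 at depth 28
  lookup 195.62.140.99: bits 1100001100111110100011000110 walk d0:-→d1:-→d2:-→d3:-→d4:-→d5:-→d6:-→d7:-→d8:-→d9:-→d10:-→d11:-→d12:-→d13:-→d14:-→d15:-→d16:-→d17:-→d18:-→d19:-→d20:-→d21:-→d22:-→d23:-→d24:-→d25:-→d26:-→d27:-→d28:H0 -> H0
  del 149.14.0.0/17 (clear depth 17)
  add 149.14.62.28/32 -> H5 at depth 32
  add 149.0.0.0/12 -> H0 at depth 12
  lookup 195.62.140.96: bits 1100001100111110100011000110 walk d0:-→d1:-→d2:-→d3:-→d4:-→d5:-→d6:-→d7:-→d8:-→d9:-→d10:-→d11:-→d12:-→d13:-→d14:-→d15:-→d16:-→d17:-→d18:-→d19:-→d20:-→d21:-→d22:-→d23:-→d24:-→d25:-→d26:-→d27:-→d28:H0 -> H0
  add 195.48.0.0/12 -> H3 at depth 12
  add 149.14.48.0/20 -> H1 at depth 20
  add 149.14.62.0/24 -> H0 at depth 24
  lookup 195.62.140.98: bits 1100001100111110100011000110 walk d0:-→d1:-→d2:-→d3:-→d4:-→d5:-→d6:-→d7:-→d8:-→d9:-→d10:-→d11:-→d12:H3→d13:-→d14:-→d15:-→d16:-→d17:-→d18:-→d19:-→d20:-→d21:-→d22:-→d23:-→d24:-→d25:-→d26:-→d27:-→d28:H0 -> H0
  add 167.38.0.0/16 -> H2 at depth 16
  add 0.0.0.0/0 -> H0 at depth 0
  lookup 195.62.140.96: bits 1100001100111110100011000110 walk d0:H0→d1:-→d2:-→d3:-→d4:-→d5:-→d6:-→d7:-→d8:-→d9:-→d10:-→d11:-→d12:H3→d13:-→d14:-→d15:-→d16:-→d17:-→d18:-→d19:-→d20:-→d21:-→d22:-→d23:-→d24:-→d25:-→d26:-→d27:-→d28:H0 -> H0
  del 0.0.0.0/0 (clear depth 0)
  add 148.0.0.0/6 -> H3 at depth 6
  lookup 167.38.0.4: bits 1010011100100110 walk d0:-→d1:-→d2:-→d3:-→d4:-→d5:-→d6:-→d7:-→d8:-→d9:-→d10:-→d11:-→d12:-→d13:-→d14:-→d15:-→d16:H2 -> H2
  lookup 149.14.62.1: bits 100101010000111000111110000 walk d0:-→d1:-→d2:-→d3:-→d4:-→d5:-→d6:H3→d7:-→d8:-→d9:-→d10:-→d11:-→d12:H0→d13:-→d14:-→d15:-→d16:-→d17:-→d18:-→d19:-→d20:H1→d21:-→d22:-→d23:-→d24:H0→d25:-→d26:-→d27:- -> H0
  add 167.38.99.32/30 -> H2 at depth 30
  add 0.0.0.0/0 -> H4 at depth 0
  add 149.14.48.0/20 -> H1 at depth 20

== LOOKUPS ==
["H0","H0","H0","H0","H2","H0"]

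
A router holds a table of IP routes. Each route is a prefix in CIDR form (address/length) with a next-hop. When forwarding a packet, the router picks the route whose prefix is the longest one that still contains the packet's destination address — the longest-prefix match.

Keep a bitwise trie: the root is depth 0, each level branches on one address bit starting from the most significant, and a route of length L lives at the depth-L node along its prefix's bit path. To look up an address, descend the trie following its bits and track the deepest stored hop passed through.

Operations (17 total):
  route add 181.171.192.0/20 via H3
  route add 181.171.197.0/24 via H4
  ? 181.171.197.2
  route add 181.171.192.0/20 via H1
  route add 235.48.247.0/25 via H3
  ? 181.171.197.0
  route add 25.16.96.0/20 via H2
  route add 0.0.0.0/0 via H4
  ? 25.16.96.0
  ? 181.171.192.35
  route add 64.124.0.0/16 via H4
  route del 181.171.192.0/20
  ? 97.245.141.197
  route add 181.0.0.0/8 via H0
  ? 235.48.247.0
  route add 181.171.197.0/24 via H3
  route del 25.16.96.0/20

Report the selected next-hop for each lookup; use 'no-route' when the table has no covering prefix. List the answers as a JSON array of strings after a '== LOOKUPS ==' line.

Apply in order:
  add 181.171.192.0/20 -> H3 at depth 20
  add 181.171.197.0/24 -> H4 at depth 24
  lookup 181.171.197.2: bits 101101011010101111000101 walk d0:-→d1:-→d2:-→d3:-→d4:-→d5:-→d6:-→d7:-→d8:-→d9:-→d10:-→d11:-→d12:-→d13:-→d14:-→d15:-→d16:-→d17:-→d18:-→d19:-→d20:H3→d21:-→d22:-→d23:-→d24:H4 -> H4
  add 181.171.192.0/20 -> H1 at depth 20
  add 235.48.247.0/25 -> H3 at depth 25
  lookup 181.171.197.0: bits 101101011010101111000101 walk d0:-→d1:-→d2:-→d3:-→d4:-→d5:-→d6:-→d7:-→d8:-→d9:-→d10:-→d11:-→d12:-→d13:-→d14:-→d15:-→d16:-→d17:-→d18:-→d19:-→d20:H1→d21:-→d22:-→d23:-→d24:H4 -> H4
  add 25.16.96.0/20 -> H2 at depth 20
  add 0.0.0.0/0 -> H4 at depth 0
  lookup 25.16.96.0: bits 00011001000100000110 walk d0:H4→d1:-→d2:-→d3:-→d4:-→d5:-→d6:-→d7:-→d8:-→d9:-→d10:-→d11:-→d12:-→d13:-→d14:-→d15:-→d16:-→d17:-→d18:-→d19:-→d20:H2 -> H2
  lookup 181.171.192.35: bits 101101011010101111000 walk d0:H4→d1:-→d2:-→d3:-→d4:-→d5:-→d6:-→d7:-→d8:-→d9:-→d10:-→d11:-→d12:-→d13:-→d14:-→d15:-→d16:-→d17:-→d18:-→d19:-→d20:H1→d21:- -> H1
  add 64.124.0.0/16 -> H4 at depth 16
  del 181.171.192.0/20 (clear depth 20)
  lookup 97.245.141.197: bits 01 walk d0:H4→d1:-→d2:- -> H4
  add 181.0.0.0/8 -> H0 at depth 8
  lookup 235.48.247.0: bits 1110101100110000111101110 walk d0:H4→d1:-→d2:-→d3:-→d4:-→d5:-→d6:-→d7:-→d8:-→d9:-→d10:-→d11:-→d12:-→d13:-→d14:-→d15:-→d16:-→d17:-→d18:-→d19:-→d20:-→d21:-→d22:-→d23:-→d24:-→d25:H3 -> H3
  add 181.171.197.0/24 -> H3 at depth 24
  del 25.16.96.0/20 (clear depth 20)

== LOOKUPS ==
["H4","H4","H2","H1","H4","H3"]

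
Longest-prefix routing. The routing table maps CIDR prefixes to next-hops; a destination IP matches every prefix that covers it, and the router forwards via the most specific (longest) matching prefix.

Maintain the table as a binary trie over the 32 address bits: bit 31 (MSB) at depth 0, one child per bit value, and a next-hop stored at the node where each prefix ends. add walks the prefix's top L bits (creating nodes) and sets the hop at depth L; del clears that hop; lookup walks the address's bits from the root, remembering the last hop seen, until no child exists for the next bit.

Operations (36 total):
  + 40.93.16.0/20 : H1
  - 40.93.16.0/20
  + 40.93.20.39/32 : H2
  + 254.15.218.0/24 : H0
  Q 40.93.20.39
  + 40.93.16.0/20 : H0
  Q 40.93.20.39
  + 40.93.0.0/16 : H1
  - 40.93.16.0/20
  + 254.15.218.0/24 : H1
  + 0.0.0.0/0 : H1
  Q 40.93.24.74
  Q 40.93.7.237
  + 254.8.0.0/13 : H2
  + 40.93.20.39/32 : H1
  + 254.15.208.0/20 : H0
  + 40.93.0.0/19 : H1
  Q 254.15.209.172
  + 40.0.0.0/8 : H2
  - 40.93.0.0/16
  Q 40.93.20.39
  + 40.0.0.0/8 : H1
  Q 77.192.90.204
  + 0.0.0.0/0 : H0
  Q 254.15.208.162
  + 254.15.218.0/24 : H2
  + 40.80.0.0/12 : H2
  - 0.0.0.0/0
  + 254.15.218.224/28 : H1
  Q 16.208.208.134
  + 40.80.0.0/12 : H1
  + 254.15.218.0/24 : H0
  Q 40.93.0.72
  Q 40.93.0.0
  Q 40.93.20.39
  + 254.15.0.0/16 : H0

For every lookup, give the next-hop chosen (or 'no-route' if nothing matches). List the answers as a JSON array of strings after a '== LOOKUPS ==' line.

Trace:
  add 40.93.16.0/20 -> H1 at depth 20
  del 40.93.16.0/20 (clear depth 20)
  add 40.93.20.39/32 -> H2 at depth 32
  add 254.15.218.0/24 -> H0 at depth 24
  lookup 40.93.20.39: bits 00101000010111010001010000100111 walk d0:-→d1:-→d2:-→d3:-→d4:-→d5:-→d6:-→d7:-→d8:-→d9:-→d10:-→d11:-→d12:-→d13:-→d14:-→d15:-→d16:-→d17:-→d18:-→d19:-→d20:-→d21:-→d22:-→d23:-→d24:-→d25:-→d26:-→d27:-→d28:-→d29:-→d30:-→d31:-→d32:H2 -> H2
  add 40.93.16.0/20 -> H0 at depth 20
  lookup 40.93.20.39: bits 00101000010111010001010000100111 walk d0:-→d1:-→d2:-→d3:-→d4:-→d5:-→d6:-→d7:-→d8:-→d9:-→d10:-→d11:-→d12:-→d13:-→d14:-→d15:-→d16:-→d17:-→d18:-→d19:-→d20:H0→d21:-→d22:-→d23:-→d24:-→d25:-→d26:-→d27:-→d28:-→d29:-→d30:-→d31:-→d32:H2 -> H2
  add 40.93.0.0/16 -> H1 at depth 16
  del 40.93.16.0/20 (clear depth 20)
  add 254.15.218.0/24 -> H1 at depth 24
  add 0.0.0.0/0 -> H1 at depth 0
  lookup 40.93.24.74: bits 00101000010111010001 walk d0:H1→d1:-→d2:-→d3:-→d4:-→d5:-→d6:-→d7:-→d8:-→d9:-→d10:-→d11:-→d12:-→d13:-→d14:-→d15:-→d16:H1→d17:-→d18:-→d19:-→d20:- -> H1
  lookup 40.93.7.237: bits 0010100001011101000 walk d0:H1→d1:-→d2:-→d3:-→d4:-→d5:-→d6:-→d7:-→d8:-→d9:-→d10:-→d11:-→d12:-→d13:-→d14:-→d15:-→d16:H1→d17:-→d18:-→d19:- -> H1
  add 254.8.0.0/13 -> H2 at depth 13
  add 40.93.20.39/32 -> H1 at depth 32
  add 254.15.208.0/20 -> H0 at depth 20
  add 40.93.0.0/19 -> H1 at depth 19
  lookup 254.15.209.172: bits 11111110000011111101 walk d0:H1→d1:-→d2:-→d3:-→d4:-→d5:-→d6:-→d7:-→d8:-→d9:-→d10:-→d11:-→d12:-→d13:H2→d14:-→d15:-→d16:-→d17:-→d18:-→d19:-→d20:H0 -> H0
  add 40.0.0.0/8 -> H2 at depth 8
  del 40.93.0.0/16 (clear depth 16)
  lookup 40.93.20.39: bits 00101000010111010001010000100111 walk d0:H1→d1:-→d2:-→d3:-→d4:-→d5:-→d6:-→d7:-→d8:H2→d9:-→d10:-→d11:-→d12:-→d13:-→d14:-→d15:-→d16:-→d17:-→d18:-→d19:H1→d20:-→d21:-→d22:-→d23:-→d24:-→d25:-→d26:-→d27:-→d28:-→d29:-→d30:-→d31:-→d32:H1 -> H1
  add 40.0.0.0/8 -> H1 at depth 8
  lookup 77.192.90.204: bits 0 walk d0:H1→d1:- -> H1
  add 0.0.0.0/0 -> H0 at depth 0
  lookup 254.15.208.162: bits 11111110000011111101 walk d0:H0→d1:-→d2:-→d3:-→d4:-→d5:-→d6:-→d7:-→d8:-→d9:-→d10:-→d11:-→d12:-→d13:H2→d14:-→d15:-→d16:-→d17:-→d18:-→d19:-→d20:H0 -> H0
  add 254.15.218.0/24 -> H2 at depth 24
  add 40.80.0.0/12 -> H2 at depth 12
  del 0.0.0.0/0 (clear depth 0)
  add 254.15.218.224/28 -> H1 at depth 28
  lookup 16.208.208.134: bits 00 walk d0:-→d1:-→d2:- -> no-route
  add 40.80.0.0/12 -> H1 at depth 12
  add 254.15.218.0/24 -> H0 at depth 24
  lookup 40.93.0.72: bits 0010100001011101000 walk d0:-→d1:-→d2:-→d3:-→d4:-→d5:-→d6:-→d7:-→d8:H1→d9:-→d10:-→d11:-→d12:H1→d13:-→d14:-→d15:-→d16:-→d17:-→d18:-→d19:H1 -> H1
  lookup 40.93.0.0: bits 0010100001011101000 walk d0:-→d1:-→d2:-→d3:-→d4:-→d5:-→d6:-→d7:-→d8:H1→d9:-→d10:-→d11:-→d12:H1→d13:-→d14:-→d15:-→d16:-→d17:-→d18:-→d19:H1 -> H1
  lookup 40.93.20.39: bits 00101000010111010001010000100111 walk d0:-→d1:-→d2:-→d3:-→d4:-→d5:-→d6:-→d7:-→d8:H1→d9:-→d10:-→d11:-→d12:H1→d13:-→d14:-→d15:-→d16:-→d17:-→d18:-→d19:H1→d20:-→d21:-→d22:-→d23:-→d24:-→d25:-→d26:-→d27:-→d28:-→d29:-→d30:-→d31:-→d32:H1 -> H1
  add 254.15.0.0/16 -> H0 at depth 16

== LOOKUPS ==
["H2","H2","H1","H1","H0","H1","H1","H0","no-route","H1","H1","H1"]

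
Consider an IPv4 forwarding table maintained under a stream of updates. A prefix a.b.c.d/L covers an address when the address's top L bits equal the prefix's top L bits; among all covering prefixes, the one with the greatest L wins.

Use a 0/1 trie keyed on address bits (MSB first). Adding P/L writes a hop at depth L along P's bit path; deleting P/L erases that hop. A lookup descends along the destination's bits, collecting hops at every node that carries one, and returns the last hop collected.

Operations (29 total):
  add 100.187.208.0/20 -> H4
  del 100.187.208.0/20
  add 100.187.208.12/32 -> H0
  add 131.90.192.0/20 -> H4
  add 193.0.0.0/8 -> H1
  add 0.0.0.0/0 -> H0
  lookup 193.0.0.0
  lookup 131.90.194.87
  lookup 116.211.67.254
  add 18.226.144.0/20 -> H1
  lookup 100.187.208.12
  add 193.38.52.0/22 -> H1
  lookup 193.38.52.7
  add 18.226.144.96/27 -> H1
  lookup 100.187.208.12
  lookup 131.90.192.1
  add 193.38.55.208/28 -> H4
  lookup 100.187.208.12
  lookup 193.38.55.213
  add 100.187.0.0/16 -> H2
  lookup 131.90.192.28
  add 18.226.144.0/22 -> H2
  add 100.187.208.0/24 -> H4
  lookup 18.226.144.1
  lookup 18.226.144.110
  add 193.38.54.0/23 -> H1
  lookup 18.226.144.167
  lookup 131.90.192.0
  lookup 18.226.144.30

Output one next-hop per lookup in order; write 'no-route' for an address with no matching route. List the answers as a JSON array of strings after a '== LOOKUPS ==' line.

Process each operation:
  add 100.187.208.0/20 -> H4 at depth 20
  - 100.187.208.0/20 clear@20
  add 100.187.208.12/32 -> H0 at depth 32
  add 131.90.192.0/20 -> H4 at depth 20
  add 193.0.0.0/8 -> H1 at depth 8
  add 0.0.0.0/0 -> H0 at depth 0
  ? 193.0.0.0  path d0:H0→d1:-→d2:-→d3:-→d4:-→d5:-→d6:-→d7:-→d8:H1  best=H1
  ? 131.90.194.87  path d0:H0→d1:-→d2:-→d3:-→d4:-→d5:-→d6:-→d7:-→d8:-→d9:-→d10:-→d11:-→d12:-→d13:-→d14:-→d15:-→d16:-→d17:-→d18:-→d19:-→d20:H4  best=H4
  ? 116.211.67.254  path d0:H0→d1:-→d2:-→d3:-  best=H0
  add 18.226.144.0/20 -> H1 at depth 20
  ? 100.187.208.12  path d0:H0→d1:-→d2:-→d3:-→d4:-→d5:-→d6:-→d7:-→d8:-→d9:-→d10:-→d11:-→d12:-→d13:-→d14:-→d15:-→d16:-→d17:-→d18:-→d19:-→d20:-→d21:-→d22:-→d23:-→d24:-→d25:-→d26:-→d27:-→d28:-→d29:-→d30:-→d31:-→d32:H0  best=H0
  add 193.38.52.0/22 -> H1 at depth 22
  ? 193.38.52.7  path d0:H0→d1:-→d2:-→d3:-→d4:-→d5:-→d6:-→d7:-→d8:H1→d9:-→d10:-→d11:-→d12:-→d13:-→d14:-→d15:-→d16:-→d17:-→d18:-→d19:-→d20:-→d21:-→d22:H1  best=H1
  add 18.226.144.96/27 -> H1 at depth 27
  ? 100.187.208.12  path d0:H0→d1:-→d2:-→d3:-→d4:-→d5:-→d6:-→d7:-→d8:-→d9:-→d10:-→d11:-→d12:-→d13:-→d14:-→d15:-→d16:-→d17:-→d18:-→d19:-→d20:-→d21:-→d22:-→d23:-→d24:-→d25:-→d26:-→d27:-→d28:-→d29:-→d30:-→d31:-→d32:H0  best=H0
  ? 131.90.192.1  path d0:H0→d1:-→d2:-→d3:-→d4:-→d5:-→d6:-→d7:-→d8:-→d9:-→d10:-→d11:-→d12:-→d13:-→d14:-→d15:-→d16:-→d17:-→d18:-→d19:-→d20:H4  best=H4
  add 193.38.55.208/28 -> H4 at depth 28
  ? 100.187.208.12  path d0:H0→d1:-→d2:-→d3:-→d4:-→d5:-→d6:-→d7:-→d8:-→d9:-→d10:-→d11:-→d12:-→d13:-→d14:-→d15:-→d16:-→d17:-→d18:-→d19:-→d20:-→d21:-→d22:-→d23:-→d24:-→d25:-→d26:-→d27:-→d28:-→d29:-→d30:-→d31:-→d32:H0  best=H0
  ? 193.38.55.213  path d0:H0→d1:-→d2:-→d3:-→d4:-→d5:-→d6:-→d7:-→d8:H1→d9:-→d10:-→d11:-→d12:-→d13:-→d14:-→d15:-→d16:-→d17:-→d18:-→d19:-→d20:-→d21:-→d22:H1→d23:-→d24:-→d25:-→d26:-→d27:-→d28:H4  best=H4
  add 100.187.0.0/16 -> H2 at depth 16
  ? 131.90.192.28  path d0:H0→d1:-→d2:-→d3:-→d4:-→d5:-→d6:-→d7:-→d8:-→d9:-→d10:-→d11:-→d12:-→d13:-→d14:-→d15:-→d16:-→d17:-→d18:-→d19:-→d20:H4  best=H4
  add 18.226.144.0/22 -> H2 at depth 22
  add 100.187.208.0/24 -> H4 at depth 24
  ? 18.226.144.1  path d0:H0→d1:-→d2:-→d3:-→d4:-→d5:-→d6:-→d7:-→d8:-→d9:-→d10:-→d11:-→d12:-→d13:-→d14:-→d15:-→d16:-→d17:-→d18:-→d19:-→d20:H1→d21:-→d22:H2→d23:-→d24:-→d25:-  best=H2
  ? 18.226.144.110  path d0:H0→d1:-→d2:-→d3:-→d4:-→d5:-→d6:-→d7:-→d8:-→d9:-→d10:-→d11:-→d12:-→d13:-→d14:-→d15:-→d16:-→d17:-→d18:-→d19:-→d20:H1→d21:-→d22:H2→d23:-→d24:-→d25:-→d26:-→d27:H1  best=H1
  add 193.38.54.0/23 -> H1 at depth 23
  ? 18.226.144.167  path d0:H0→d1:-→d2:-→d3:-→d4:-→d5:-→d6:-→d7:-→d8:-→d9:-→d10:-→d11:-→d12:-→d13:-→d14:-→d15:-→d16:-→d17:-→d18:-→d19:-→d20:H1→d21:-→d22:H2→d23:-→d24:-  best=H2
  ? 131.90.192.0  path d0:H0→d1:-→d2:-→d3:-→d4:-→d5:-→d6:-→d7:-→d8:-→d9:-→d10:-→d11:-→d12:-→d13:-→d14:-→d15:-→d16:-→d17:-→d18:-→d19:-→d20:H4  best=H4
  ? 18.226.144.30  path d0:H0→d1:-→d2:-→d3:-→d4:-→d5:-→d6:-→d7:-→d8:-→d9:-→d10:-→d11:-→d12:-→d13:-→d14:-→d15:-→d16:-→d17:-→d18:-→d19:-→d20:H1→d21:-→d22:H2→d23:-→d24:-→d25:-  best=H2

== LOOKUPS ==
["H1","H4","H0","H0","H1","H0","H4","H0","H4","H4","H2","H1","H2","H4","H2"]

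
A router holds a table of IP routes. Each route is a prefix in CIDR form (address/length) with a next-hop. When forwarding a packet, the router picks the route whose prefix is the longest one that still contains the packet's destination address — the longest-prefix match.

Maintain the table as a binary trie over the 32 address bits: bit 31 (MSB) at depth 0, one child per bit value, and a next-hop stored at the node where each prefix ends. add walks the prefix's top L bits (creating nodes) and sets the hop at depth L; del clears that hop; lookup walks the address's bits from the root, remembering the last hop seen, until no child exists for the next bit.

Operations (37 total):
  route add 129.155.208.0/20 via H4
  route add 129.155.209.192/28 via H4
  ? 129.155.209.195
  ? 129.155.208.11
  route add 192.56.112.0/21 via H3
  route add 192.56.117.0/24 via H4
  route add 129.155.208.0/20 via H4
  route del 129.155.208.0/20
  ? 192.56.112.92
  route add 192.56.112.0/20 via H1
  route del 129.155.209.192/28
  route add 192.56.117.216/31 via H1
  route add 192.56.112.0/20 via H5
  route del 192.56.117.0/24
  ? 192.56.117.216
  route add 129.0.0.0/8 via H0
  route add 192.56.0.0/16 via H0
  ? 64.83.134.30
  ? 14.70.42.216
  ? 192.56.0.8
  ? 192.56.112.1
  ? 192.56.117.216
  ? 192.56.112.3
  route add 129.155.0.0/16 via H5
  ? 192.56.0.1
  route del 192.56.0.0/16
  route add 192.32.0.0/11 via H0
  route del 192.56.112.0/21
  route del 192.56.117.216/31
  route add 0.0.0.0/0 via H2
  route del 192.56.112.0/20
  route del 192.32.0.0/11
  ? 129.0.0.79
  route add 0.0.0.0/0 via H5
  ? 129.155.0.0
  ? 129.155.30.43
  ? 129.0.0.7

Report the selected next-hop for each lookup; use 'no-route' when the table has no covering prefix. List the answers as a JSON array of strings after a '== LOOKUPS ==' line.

Process each operation:
  add 129.155.208.0/20 -> H4 at depth 20
  add 129.155.209.192/28 -> H4 at depth 28
  ? 129.155.209.195  path d0:-→d1:-→d2:-→d3:-→d4:-→d5:-→d6:-→d7:-→d8:-→d9:-→d10:-→d11:-→d12:-→d13:-→d14:-→d15:-→d16:-→d17:-→d18:-→d19:-→d20:H4→d21:-→d22:-→d23:-→d24:-→d25:-→d26:-→d27:-→d28:H4  best=H4
  ? 129.155.208.11  path d0:-→d1:-→d2:-→d3:-→d4:-→d5:-→d6:-→d7:-→d8:-→d9:-→d10:-→d11:-→d12:-→d13:-→d14:-→d15:-→d16:-→d17:-→d18:-→d19:-→d20:H4→d21:-→d22:-→d23:-  best=H4
  add 192.56.112.0/21 -> H3 at depth 21
  add 192.56.117.0/24 -> H4 at depth 24
  add 129.155.208.0/20 -> H4 at depth 20
  del 129.155.208.0/20 (clear depth 20)
  ? 192.56.112.92  path d0:-→d1:-→d2:-→d3:-→d4:-→d5:-→d6:-→d7:-→d8:-→d9:-→d10:-→d11:-→d12:-→d13:-→d14:-→d15:-→d16:-→d17:-→d18:-→d19:-→d20:-→d21:H3  best=H3
  add 192.56.112.0/20 -> H1 at depth 20
  del 129.155.209.192/28 (clear depth 28)
  add 192.56.117.216/31 -> H1 at depth 31
  add 192.56.112.0/20 -> H5 at depth 20
  del 192.56.117.0/24 (clear depth 24)
  ? 192.56.117.216  path d0:-→d1:-→d2:-→d3:-→d4:-→d5:-→d6:-→d7:-→d8:-→d9:-→d10:-→d11:-→d12:-→d13:-→d14:-→d15:-→d16:-→d17:-→d18:-→d19:-→d20:H5→d21:H3→d22:-→d23:-→d24:-→d25:-→d26:-→d27:-→d28:-→d29:-→d30:-→d31:H1  best=H1
  add 129.0.0.0/8 -> H0 at depth 8
  add 192.56.0.0/16 -> H0 at depth 16
  ? 64.83.134.30  path d0:-  best=no-route
  ? 14.70.42.216  path d0:-  best=no-route
  ? 192.56.0.8  path d0:-→d1:-→d2:-→d3:-→d4:-→d5:-→d6:-→d7:-→d8:-→d9:-→d10:-→d11:-→d12:-→d13:-→d14:-→d15:-→d16:H0→d17:-  best=H0
  ? 192.56.112.1  path d0:-→d1:-→d2:-→d3:-→d4:-→d5:-→d6:-→d7:-→d8:-→d9:-→d10:-→d11:-→d12:-→d13:-→d14:-→d15:-→d16:H0→d17:-→d18:-→d19:-→d20:H5→d21:H3  best=H3
  ? 192.56.117.216  path d0:-→d1:-→d2:-→d3:-→d4:-→d5:-→d6:-→d7:-→d8:-→d9:-→d10:-→d11:-→d12:-→d13:-→d14:-→d15:-→d16:H0→d17:-→d18:-→d19:-→d20:H5→d21:H3→d22:-→d23:-→d24:-→d25:-→d26:-→d27:-→d28:-→d29:-→d30:-→d31:H1  best=H1
  ? 192.56.112.3  path d0:-→d1:-→d2:-→d3:-→d4:-→d5:-→d6:-→d7:-→d8:-→d9:-→d10:-→d11:-→d12:-→d13:-→d14:-→d15:-→d16:H0→d17:-→d18:-→d19:-→d20:H5→d21:H3  best=H3
  add 129.155.0.0/16 -> H5 at depth 16
  ? 192.56.0.1  path d0:-→d1:-→d2:-→d3:-→d4:-→d5:-→d6:-→d7:-→d8:-→d9:-→d10:-→d11:-→d12:-→d13:-→d14:-→d15:-→d16:H0→d17:-  best=H0
  del 192.56.0.0/16 (clear depth 16)
  add 192.32.0.0/11 -> H0 at depth 11
  del 192.56.112.0/21 (clear depth 21)
  del 192.56.117.216/31 (clear depth 31)
  add 0.0.0.0/0 -> H2 at depth 0
  del 192.56.112.0/20 (clear depth 20)
  del 192.32.0.0/11 (clear depth 11)
  ? 129.0.0.79  path d0:H2→d1:-→d2:-→d3:-→d4:-→d5:-→d6:-→d7:-→d8:H0  best=H0
  add 0.0.0.0/0 -> H5 at depth 0
  ? 129.155.0.0  path d0:H5→d1:-→d2:-→d3:-→d4:-→d5:-→d6:-→d7:-→d8:H0→d9:-→d10:-→d11:-→d12:-→d13:-→d14:-→d15:-→d16:H5  best=H5
  ? 129.155.30.43  path d0:H5→d1:-→d2:-→d3:-→d4:-→d5:-→d6:-→d7:-→d8:H0→d9:-→d10:-→d11:-→d12:-→d13:-→d14:-→d15:-→d16:H5  best=H5
  ? 129.0.0.7  path d0:H5→d1:-→d2:-→d3:-→d4:-→d5:-→d6:-→d7:-→d8:H0  best=H0

== LOOKUPS ==
["H4","H4","H3","H1","no-route","no-route","H0","H3","H1","H3","H0","H0","H5","H5","H0"]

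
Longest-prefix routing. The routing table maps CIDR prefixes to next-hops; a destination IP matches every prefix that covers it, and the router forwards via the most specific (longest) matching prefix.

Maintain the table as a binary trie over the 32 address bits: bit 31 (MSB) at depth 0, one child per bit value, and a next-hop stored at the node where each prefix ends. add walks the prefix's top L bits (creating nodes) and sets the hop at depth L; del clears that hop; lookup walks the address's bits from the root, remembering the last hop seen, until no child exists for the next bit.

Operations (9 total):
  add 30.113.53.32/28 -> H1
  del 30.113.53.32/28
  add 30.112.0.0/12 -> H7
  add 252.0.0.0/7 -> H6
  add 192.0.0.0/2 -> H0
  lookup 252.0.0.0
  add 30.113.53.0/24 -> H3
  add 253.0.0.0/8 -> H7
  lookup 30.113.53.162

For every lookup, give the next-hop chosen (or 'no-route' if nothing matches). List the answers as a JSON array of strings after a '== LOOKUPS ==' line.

Process each operation:
  + 30.113.53.32/28 (H1) depth=28
  - 30.113.53.32/28 clear@28
  + 30.112.0.0/12 (H7) depth=12
  + 252.0.0.0/7 (H6) depth=7
  + 192.0.0.0/2 (H0) depth=2
  Q 252.0.0.0: descend 1111110 ; hops seen [H0,H6] ; pick H6
  + 30.113.53.0/24 (H3) depth=24
  + 253.0.0.0/8 (H7) depth=8
  Q 30.113.53.162: descend 000111100111000100110101 ; hops seen [H7,H3] ; pick H3

== LOOKUPS ==
["H6","H3"]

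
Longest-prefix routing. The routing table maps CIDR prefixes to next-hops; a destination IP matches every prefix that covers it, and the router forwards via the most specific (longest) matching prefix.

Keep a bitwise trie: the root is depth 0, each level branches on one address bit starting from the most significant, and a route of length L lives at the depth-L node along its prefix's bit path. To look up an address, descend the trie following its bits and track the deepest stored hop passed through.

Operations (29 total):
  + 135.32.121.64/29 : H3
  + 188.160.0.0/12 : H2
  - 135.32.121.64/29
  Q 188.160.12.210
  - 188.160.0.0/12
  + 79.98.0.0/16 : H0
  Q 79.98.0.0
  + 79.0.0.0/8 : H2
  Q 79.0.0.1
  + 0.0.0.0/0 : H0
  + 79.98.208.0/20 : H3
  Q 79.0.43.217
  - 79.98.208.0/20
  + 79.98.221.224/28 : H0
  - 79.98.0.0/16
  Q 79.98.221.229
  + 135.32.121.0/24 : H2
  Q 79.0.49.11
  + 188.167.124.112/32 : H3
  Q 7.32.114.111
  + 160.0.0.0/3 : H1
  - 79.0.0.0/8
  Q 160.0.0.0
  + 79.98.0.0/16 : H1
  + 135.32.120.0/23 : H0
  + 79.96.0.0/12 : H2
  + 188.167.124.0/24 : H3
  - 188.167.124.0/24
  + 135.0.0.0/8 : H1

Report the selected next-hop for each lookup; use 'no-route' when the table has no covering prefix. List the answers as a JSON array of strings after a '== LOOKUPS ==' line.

Process each operation:
  + 135.32.121.64/29 (H3) depth=29
  + 188.160.0.0/12 (H2) depth=12
  - 135.32.121.64/29 clear@29
  lookup 188.160.12.210: bits 101111001010 walk d0:-→d1:-→d2:-→d3:-→d4:-→d5:-→d6:-→d7:-→d8:-→d9:-→d10:-→d11:-→d12:H2 -> H2
  - 188.160.0.0/12 clear@12
  + 79.98.0.0/16 (H0) depth=16
  lookup 79.98.0.0: bits 0100111101100010 walk d0:-→d1:-→d2:-→d3:-→d4:-→d5:-→d6:-→d7:-→d8:-→d9:-→d10:-→d11:-→d12:-→d13:-→d14:-→d15:-→d16:H0 -> H0
  + 79.0.0.0/8 (H2) depth=8
  lookup 79.0.0.1: bits 010011110 walk d0:-→d1:-→d2:-→d3:-→d4:-→d5:-→d6:-→d7:-→d8:H2→d9:- -> H2
  + 0.0.0.0/0 (H0) depth=0
  + 79.98.208.0/20 (H3) depth=20
  lookup 79.0.43.217: bits 010011110 walk d0:H0→d1:-→d2:-→d3:-→d4:-→d5:-→d6:-→d7:-→d8:H2→d9:- -> H2
  - 79.98.208.0/20 clear@20
  + 79.98.221.224/28 (H0) depth=28
  - 79.98.0.0/16 clear@16
  lookup 79.98.221.229: bits 0100111101100010110111011110 walk d0:H0→d1:-→d2:-→d3:-→d4:-→d5:-→d6:-→d7:-→d8:H2→d9:-→d10:-→d11:-→d12:-→d13:-→d14:-→d15:-→d16:-→d17:-→d18:-→d19:-→d20:-→d21:-→d22:-→d23:-→d24:-→d25:-→d26:-→d27:-→d28:H0 -> H0
  + 135.32.121.0/24 (H2) depth=24
  lookup 79.0.49.11: bits 010011110 walk d0:H0→d1:-→d2:-→d3:-→d4:-→d5:-→d6:-→d7:-→d8:H2→d9:- -> H2
  + 188.167.124.112/32 (H3) depth=32
  lookup 7.32.114.111: bits 0 walk d0:H0→d1:- -> H0
  + 160.0.0.0/3 (H1) depth=3
  - 79.0.0.0/8 clear@8
  lookup 160.0.0.0: bits 101 walk d0:H0→d1:-→d2:-→d3:H1 -> H1
  + 79.98.0.0/16 (H1) depth=16
  + 135.32.120.0/23 (H0) depth=23
  + 79.96.0.0/12 (H2) depth=12
  + 188.167.124.0/24 (H3) depth=24
  - 188.167.124.0/24 clear@24
  + 135.0.0.0/8 (H1) depth=8

== LOOKUPS ==
["H2","H0","H2","H2","H0","H2","H0","H1"]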